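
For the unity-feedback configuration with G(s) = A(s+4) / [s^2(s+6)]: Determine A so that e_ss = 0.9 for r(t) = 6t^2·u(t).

20

G(s) has two factors of s in the denominator, so the system is type 2.
K_a = lim_{s→0} s^2·G(s) = A·4 / (6) = (2/3)·A.
e_ss = 12/K_a = 0.9 ⇒ K_a = 40/3 ⇒ A = (40/3)/(2/3) = 20.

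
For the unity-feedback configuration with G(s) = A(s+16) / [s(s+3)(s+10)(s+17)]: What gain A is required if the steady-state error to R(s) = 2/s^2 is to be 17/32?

G(s) has one factor of s in the denominator, so the system is type 1.
K_v = lim_{s→0} s·G(s) = A·16 / (3·10·17) = (8/255)·A.
e_ss = 2/K_v = 17/32 ⇒ K_v = 64/17 ⇒ A = (64/17)/(8/255) = 120.

120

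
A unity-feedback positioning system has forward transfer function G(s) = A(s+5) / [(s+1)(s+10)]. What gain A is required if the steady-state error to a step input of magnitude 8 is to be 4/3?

10

System type = 0 (no poles at s=0).
K_p = lim_{s→0} G(s) = A·5 / (1·10) = 0.5·A.
e_ss = 8/(1 + K_p) = 4/3 ⇒ 1 + 0.5·A = 6 ⇒ A = 10.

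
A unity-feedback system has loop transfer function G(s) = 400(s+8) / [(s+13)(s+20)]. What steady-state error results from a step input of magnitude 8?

System type = 0 (no poles at s=0).
K_p = lim_{s→0} G(s) = 400·8 / (13·20) = 160/13.
e_ss = 8/(1 + K_p) = 8/(173/13) = 104/173.

104/173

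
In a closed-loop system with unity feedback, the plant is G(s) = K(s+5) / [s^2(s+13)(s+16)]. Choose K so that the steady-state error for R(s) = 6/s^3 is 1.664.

The open loop has two poles at the origin → type 2 system.
K_a = lim_{s→0} s^2·G(s) = K·5 / (13·16) = (5/208)·K.
e_ss = 6/K_a = 1.664 ⇒ K_a = 375/104 ⇒ K = (375/104)/(5/208) = 150.

150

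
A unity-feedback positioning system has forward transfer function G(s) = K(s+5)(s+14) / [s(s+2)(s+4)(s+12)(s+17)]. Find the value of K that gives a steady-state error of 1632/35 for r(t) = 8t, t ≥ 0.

G(s) has one factor of s in the denominator, so the system is type 1.
K_v = lim_{s→0} s·G(s) = K·5·14 / (2·4·12·17) = (35/816)·K.
e_ss = 8/K_v = 1632/35 ⇒ K_v = 35/204 ⇒ K = (35/204)/(35/816) = 4.

4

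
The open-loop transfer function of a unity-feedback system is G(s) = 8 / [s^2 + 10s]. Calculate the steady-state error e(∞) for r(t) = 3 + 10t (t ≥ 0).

12.5

Lowest-order denominator term is 10s, so the open loop has 1 pole at the origin → type 1 system. Taking each input component in turn:
  • 3: tracked with zero error.
  • 10t: e_ss = 10/K_v with K_v=0.8 → 12.5.
Total e_ss = 12.5.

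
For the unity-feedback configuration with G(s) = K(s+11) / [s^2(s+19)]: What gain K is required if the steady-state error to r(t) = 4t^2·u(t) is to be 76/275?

The open loop has two poles at the origin → type 2 system.
K_a = lim_{s→0} s^2·G(s) = K·11 / (19) = (11/19)·K.
e_ss = 8/K_a = 76/275 ⇒ K_a = 550/19 ⇒ K = (550/19)/(11/19) = 50.

50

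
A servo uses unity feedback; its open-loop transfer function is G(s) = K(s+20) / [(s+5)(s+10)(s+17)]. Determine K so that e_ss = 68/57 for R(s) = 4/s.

G(s) has no factors of s in the denominator, so the system is type 0.
K_p = lim_{s→0} G(s) = K·20 / (5·10·17) = (2/85)·K.
e_ss = 4/(1 + K_p) = 68/57 ⇒ 1 + (2/85)·K = 57/17 ⇒ K = 100.

100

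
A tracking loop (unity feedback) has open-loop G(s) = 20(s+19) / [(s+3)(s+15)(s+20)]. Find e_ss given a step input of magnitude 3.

135/64

System type = 0 (no poles at s=0).
K_p = lim_{s→0} G(s) = 20·19 / (3·15·20) = 19/45.
e_ss = 3/(1 + K_p) = 3/(64/45) = 135/64.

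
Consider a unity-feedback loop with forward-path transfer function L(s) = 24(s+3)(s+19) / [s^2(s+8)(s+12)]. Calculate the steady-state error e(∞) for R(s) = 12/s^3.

16/19

The open loop has two poles at the origin → type 2 system.
K_a = lim_{s→0} s^2·L(s) = 24·3·19 / (8·12) = 14.25.
r(t) = 6t^2 gives R(s) = 12/s^3.
e_ss = 12/K_a = 12/14.25 = 16/19.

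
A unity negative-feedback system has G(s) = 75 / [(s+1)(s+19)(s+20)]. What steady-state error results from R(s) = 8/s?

608/91

System type = 0 (no poles at s=0).
K_p = lim_{s→0} G(s) = 75 / (1·19·20) = 15/76.
e_ss = 8/(1 + K_p) = 8/(91/76) = 608/91.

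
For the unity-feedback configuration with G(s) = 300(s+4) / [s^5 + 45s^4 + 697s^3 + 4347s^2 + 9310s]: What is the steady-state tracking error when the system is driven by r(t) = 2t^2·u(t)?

infinity

The denominator has no term below 9310s — 1 pole at s=0, type 1.
For a type-1 system K_a = 0, so e_ss to a parabolic input is unbounded.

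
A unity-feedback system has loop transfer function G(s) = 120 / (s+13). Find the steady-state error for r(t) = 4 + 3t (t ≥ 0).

infinity

No free integrators in G(s): this is a type 0 system. Taking each input component in turn:
  • 4: e_ss = 4/(1+K_p) with K_p=120/13 → 52/133.
  • 3t: a type-0 system cannot track it, e_ss → ∞.
The unbounded component dominates.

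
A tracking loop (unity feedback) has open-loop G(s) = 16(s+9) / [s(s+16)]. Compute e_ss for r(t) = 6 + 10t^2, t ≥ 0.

infinity

G(s) has one factor of s in the denominator, so the system is type 1. By superposition:
  • 6: tracked with zero error.
  • 10t^2: a type-1 system cannot track it, e_ss → ∞.
The unbounded component dominates.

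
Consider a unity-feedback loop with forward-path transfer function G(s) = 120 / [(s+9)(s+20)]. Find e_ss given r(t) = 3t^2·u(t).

infinity

System type = 0 (no poles at s=0).
For a type-0 system K_a = 0, so e_ss to a parabolic input is unbounded.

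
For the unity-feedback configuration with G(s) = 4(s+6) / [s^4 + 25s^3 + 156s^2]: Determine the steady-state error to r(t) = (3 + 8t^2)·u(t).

104

Lowest-order denominator term is 156s^2, so the open loop has 2 poles at the origin → type 2 system. By superposition:
  • 3: tracked with zero error.
  • 8t^2: e_ss = 16/K_a with K_a=2/13 → 104.
Total e_ss = 104.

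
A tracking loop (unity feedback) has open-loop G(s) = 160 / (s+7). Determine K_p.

No free integrators in G(s): this is a type 0 system.
K_p = lim_{s→0} G(s) = 160 / (7) = 160/7.

160/7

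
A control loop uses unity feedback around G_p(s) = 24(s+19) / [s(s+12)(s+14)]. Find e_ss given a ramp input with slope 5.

G_p(s) has one factor of s in the denominator, so the system is type 1.
K_v = lim_{s→0} s·G_p(s) = 24·19 / (12·14) = 19/7.
e_ss = 5/K_v = 5/(19/7) = 35/19.

35/19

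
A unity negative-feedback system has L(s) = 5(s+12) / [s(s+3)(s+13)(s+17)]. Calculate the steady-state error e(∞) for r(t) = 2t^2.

The open loop has one pole at the origin → type 1 system.
K_a = lim_{s→0} s^2·L(s) = 0; the steady-state error to this parabolic input grows without bound.

infinity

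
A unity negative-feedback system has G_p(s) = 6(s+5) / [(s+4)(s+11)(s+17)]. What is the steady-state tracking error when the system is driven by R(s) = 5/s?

No free integrators in G_p(s): this is a type 0 system.
K_p = lim_{s→0} G_p(s) = 6·5 / (4·11·17) = 15/374.
e_ss = 5/(1 + K_p) = 5/(389/374) = 1870/389.

1870/389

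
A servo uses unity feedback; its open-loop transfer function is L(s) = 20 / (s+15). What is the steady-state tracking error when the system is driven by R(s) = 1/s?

No free integrators in L(s): this is a type 0 system.
K_p = lim_{s→0} L(s) = 20 / (15) = 4/3.
e_ss = 1/(1 + K_p) = 1/(7/3) = 3/7.

3/7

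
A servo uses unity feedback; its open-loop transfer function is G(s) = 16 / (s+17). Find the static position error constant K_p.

16/17

No free integrators in G(s): this is a type 0 system.
K_p = lim_{s→0} G(s) = 16 / (17) = 16/17.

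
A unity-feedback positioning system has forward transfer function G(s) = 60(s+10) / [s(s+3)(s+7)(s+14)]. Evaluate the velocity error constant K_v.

100/49

One free integrator in G(s): this is a type 1 system.
K_v = lim_{s→0} s·G(s) = 60·10 / (3·7·14) = 100/49.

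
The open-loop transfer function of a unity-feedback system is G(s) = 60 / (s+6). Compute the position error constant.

G(s) has no factors of s in the denominator, so the system is type 0.
K_p = lim_{s→0} G(s) = 60 / (6) = 10.

10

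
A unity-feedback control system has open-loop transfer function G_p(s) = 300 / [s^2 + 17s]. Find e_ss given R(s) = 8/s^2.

The denominator has no term below 17s — 1 pole at s=0, type 1.
K_v = lim_{s→0} s·G_p(s) = 300 / 17 = 300/17.
e_ss = 8/K_v = 8/(300/17) = 34/75.

34/75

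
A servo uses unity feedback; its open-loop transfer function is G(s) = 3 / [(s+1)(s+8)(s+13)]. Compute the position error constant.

3/104

No free integrators in G(s): this is a type 0 system.
K_p = lim_{s→0} G(s) = 3 / (1·8·13) = 3/104.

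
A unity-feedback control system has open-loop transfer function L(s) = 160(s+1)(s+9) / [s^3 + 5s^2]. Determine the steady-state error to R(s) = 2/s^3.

1/144

Lowest-order denominator term is 5s^2, so the open loop has 2 poles at the origin → type 2 system.
K_a = lim_{s→0} s^2·L(s) = 160·1·9 / 5 = 288.
r(t) = t^2 gives R(s) = 2/s^3.
e_ss = 2/K_a = 2/288 = 1/144.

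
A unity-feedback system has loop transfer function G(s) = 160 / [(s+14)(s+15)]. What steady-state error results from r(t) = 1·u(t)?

21/37

No free integrators in G(s): this is a type 0 system.
K_p = lim_{s→0} G(s) = 160 / (14·15) = 16/21.
e_ss = 1/(1 + K_p) = 1/(37/21) = 21/37.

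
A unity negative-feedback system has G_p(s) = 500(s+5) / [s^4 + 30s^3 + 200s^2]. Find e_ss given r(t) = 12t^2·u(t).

The denominator has no term below 200s^2 — 2 poles at s=0, type 2.
K_a = lim_{s→0} s^2·G_p(s) = 500·5 / 200 = 12.5.
r(t) = 12t^2 gives R(s) = 24/s^3.
e_ss = 24/K_a = 24/12.5 = 1.92.

1.92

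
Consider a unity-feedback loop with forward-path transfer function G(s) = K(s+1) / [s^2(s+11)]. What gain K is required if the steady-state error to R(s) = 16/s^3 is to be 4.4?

System type = 2 (two poles at s=0).
K_a = lim_{s→0} s^2·G(s) = K·1 / (11) = (1/11)·K.
e_ss = 16/K_a = 4.4 ⇒ K_a = 40/11 ⇒ K = (40/11)/(1/11) = 40.

40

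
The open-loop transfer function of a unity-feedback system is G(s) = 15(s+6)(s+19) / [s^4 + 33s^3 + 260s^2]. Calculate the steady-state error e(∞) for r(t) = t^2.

52/171

Factoring s^2 from the denominator leaves a polynomial with constant term 260, so the system is type 2.
K_a = lim_{s→0} s^2·G(s) = 15·6·19 / 260 = 171/26.
r(t) = t^2 gives R(s) = 2/s^3.
e_ss = 2/K_a = 2/(171/26) = 52/171.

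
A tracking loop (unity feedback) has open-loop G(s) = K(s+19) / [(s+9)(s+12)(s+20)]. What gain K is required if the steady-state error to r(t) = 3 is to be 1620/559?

System type = 0 (no poles at s=0).
K_p = lim_{s→0} G(s) = K·19 / (9·12·20) = (19/2160)·K.
e_ss = 3/(1 + K_p) = 1620/559 ⇒ 1 + (19/2160)·K = 559/540 ⇒ K = 4.

4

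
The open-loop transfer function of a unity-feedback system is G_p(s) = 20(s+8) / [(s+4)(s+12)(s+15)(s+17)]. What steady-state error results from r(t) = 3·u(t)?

G_p(s) has no factors of s in the denominator, so the system is type 0.
K_p = lim_{s→0} G_p(s) = 20·8 / (4·12·15·17) = 2/153.
e_ss = 3/(1 + K_p) = 3/(155/153) = 459/155.

459/155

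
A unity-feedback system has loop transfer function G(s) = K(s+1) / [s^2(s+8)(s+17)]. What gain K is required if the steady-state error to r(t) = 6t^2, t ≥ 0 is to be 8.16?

200

System type = 2 (two poles at s=0).
K_a = lim_{s→0} s^2·G(s) = K·1 / (8·17) = (1/136)·K.
e_ss = 12/K_a = 8.16 ⇒ K_a = 25/17 ⇒ K = (25/17)/(1/136) = 200.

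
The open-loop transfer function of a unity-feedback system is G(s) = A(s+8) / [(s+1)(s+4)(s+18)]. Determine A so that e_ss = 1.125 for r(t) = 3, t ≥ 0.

15

No free integrators in G(s): this is a type 0 system.
K_p = lim_{s→0} G(s) = A·8 / (1·4·18) = (1/9)·A.
e_ss = 3/(1 + K_p) = 1.125 ⇒ 1 + (1/9)·A = 8/3 ⇒ A = 15.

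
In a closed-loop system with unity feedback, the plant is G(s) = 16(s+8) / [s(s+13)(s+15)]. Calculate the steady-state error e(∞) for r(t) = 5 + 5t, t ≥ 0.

975/128

The open loop has one pole at the origin → type 1 system. By superposition:
  • 5: tracked with zero error.
  • 5t: e_ss = 5/K_v with K_v=128/195 → 975/128.
Total e_ss = 975/128.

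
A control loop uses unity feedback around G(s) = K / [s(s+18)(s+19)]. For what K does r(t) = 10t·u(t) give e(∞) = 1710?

G(s) has one factor of s in the denominator, so the system is type 1.
K_v = lim_{s→0} s·G(s) = K / (18·19) = (1/342)·K.
e_ss = 10/K_v = 1710 ⇒ K_v = 1/171 ⇒ K = (1/171)/(1/342) = 2.

2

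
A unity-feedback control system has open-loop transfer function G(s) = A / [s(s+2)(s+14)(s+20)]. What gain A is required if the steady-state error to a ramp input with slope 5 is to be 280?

10

One free integrator in G(s): this is a type 1 system.
K_v = lim_{s→0} s·G(s) = A / (2·14·20) = (1/560)·A.
e_ss = 5/K_v = 280 ⇒ K_v = 1/56 ⇒ A = (1/56)/(1/560) = 10.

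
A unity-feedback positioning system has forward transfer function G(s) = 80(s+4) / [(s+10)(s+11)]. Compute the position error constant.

No free integrators in G(s): this is a type 0 system.
K_p = lim_{s→0} G(s) = 80·4 / (10·11) = 32/11.

32/11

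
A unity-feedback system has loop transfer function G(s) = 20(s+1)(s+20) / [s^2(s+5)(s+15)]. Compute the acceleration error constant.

System type = 2 (two poles at s=0).
K_a = lim_{s→0} s^2·G(s) = 20·1·20 / (5·15) = 16/3.

16/3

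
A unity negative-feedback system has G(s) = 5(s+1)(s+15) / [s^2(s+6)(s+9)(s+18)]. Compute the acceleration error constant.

Two free integrators in G(s): this is a type 2 system.
K_a = lim_{s→0} s^2·G(s) = 5·1·15 / (6·9·18) = 25/324.

25/324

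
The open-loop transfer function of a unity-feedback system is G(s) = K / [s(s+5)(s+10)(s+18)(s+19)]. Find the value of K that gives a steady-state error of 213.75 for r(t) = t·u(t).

80

G(s) has one factor of s in the denominator, so the system is type 1.
K_v = lim_{s→0} s·G(s) = K / (5·10·18·19) = (1/17100)·K.
e_ss = 1/K_v = 213.75 ⇒ K_v = 4/855 ⇒ K = (4/855)/(1/17100) = 80.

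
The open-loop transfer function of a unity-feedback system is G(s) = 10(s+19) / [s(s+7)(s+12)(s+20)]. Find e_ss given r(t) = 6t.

The open loop has one pole at the origin → type 1 system.
K_v = lim_{s→0} s·G(s) = 10·19 / (7·12·20) = 19/168.
e_ss = 6/K_v = 6/(19/168) = 1008/19.

1008/19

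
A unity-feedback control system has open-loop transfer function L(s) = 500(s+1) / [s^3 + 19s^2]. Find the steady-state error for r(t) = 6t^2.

0.456

Lowest-order denominator term is 19s^2, so the open loop has 2 poles at the origin → type 2 system.
K_a = lim_{s→0} s^2·L(s) = 500·1 / 19 = 500/19.
r(t) = 6t^2 gives R(s) = 12/s^3.
e_ss = 12/K_a = 12/(500/19) = 0.456.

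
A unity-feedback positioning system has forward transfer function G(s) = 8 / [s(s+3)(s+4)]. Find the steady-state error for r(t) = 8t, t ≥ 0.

The open loop has one pole at the origin → type 1 system.
K_v = lim_{s→0} s·G(s) = 8 / (3·4) = 2/3.
e_ss = 8/K_v = 8/(2/3) = 12.

12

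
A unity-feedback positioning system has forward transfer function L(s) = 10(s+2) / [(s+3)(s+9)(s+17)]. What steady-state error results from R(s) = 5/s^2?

infinity

L(s) has no factors of s in the denominator, so the system is type 0.
For a type-0 system K_v = 0, so e_ss to a ramp input is unbounded.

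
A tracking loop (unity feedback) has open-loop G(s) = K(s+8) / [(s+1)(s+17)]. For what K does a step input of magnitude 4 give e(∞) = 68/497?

The open loop has no poles at the origin → type 0 system.
K_p = lim_{s→0} G(s) = K·8 / (1·17) = (8/17)·K.
e_ss = 4/(1 + K_p) = 68/497 ⇒ 1 + (8/17)·K = 497/17 ⇒ K = 60.

60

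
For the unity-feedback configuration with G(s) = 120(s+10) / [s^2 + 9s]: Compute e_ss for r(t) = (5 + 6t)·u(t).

Factoring s from the denominator leaves a polynomial with constant term 9, so the system is type 1. Treating each term separately:
  • 5: tracked with zero error.
  • 6t: e_ss = 6/K_v with K_v=400/3 → 0.045.
Total e_ss = 0.045.

0.045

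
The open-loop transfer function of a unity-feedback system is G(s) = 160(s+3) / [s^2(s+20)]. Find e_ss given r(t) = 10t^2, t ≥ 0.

5/6

The open loop has two poles at the origin → type 2 system.
K_a = lim_{s→0} s^2·G(s) = 160·3 / (20) = 24.
r(t) = 10t^2 gives R(s) = 20/s^3.
e_ss = 20/K_a = 20/24 = 5/6.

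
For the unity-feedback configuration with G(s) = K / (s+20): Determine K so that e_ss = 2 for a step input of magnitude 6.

The open loop has no poles at the origin → type 0 system.
K_p = lim_{s→0} G(s) = K / (20) = 0.05·K.
e_ss = 6/(1 + K_p) = 2 ⇒ 1 + 0.05·K = 3 ⇒ K = 40.

40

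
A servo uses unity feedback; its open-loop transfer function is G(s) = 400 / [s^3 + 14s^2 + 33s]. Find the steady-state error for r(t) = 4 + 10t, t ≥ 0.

0.825

Factoring s from the denominator leaves a polynomial with constant term 33, so the system is type 1. By superposition:
  • 4: tracked with zero error.
  • 10t: e_ss = 10/K_v with K_v=400/33 → 0.825.
Total e_ss = 0.825.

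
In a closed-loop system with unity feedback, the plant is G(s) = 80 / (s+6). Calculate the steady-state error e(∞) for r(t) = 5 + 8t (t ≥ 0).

infinity

The open loop has no poles at the origin → type 0 system. Taking each input component in turn:
  • 5: e_ss = 5/(1+K_p) with K_p=40/3 → 15/43.
  • 8t: a type-0 system cannot track it, e_ss → ∞.
The unbounded component dominates.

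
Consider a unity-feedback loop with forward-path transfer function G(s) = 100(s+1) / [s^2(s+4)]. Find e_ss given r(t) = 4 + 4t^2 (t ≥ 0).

0.32

G(s) has two factors of s in the denominator, so the system is type 2. Taking each input component in turn:
  • 4: tracked with zero error.
  • 4t^2: e_ss = 8/K_a with K_a=25 → 0.32.
Total e_ss = 0.32.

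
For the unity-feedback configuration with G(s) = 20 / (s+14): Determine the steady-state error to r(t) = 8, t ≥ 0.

System type = 0 (no poles at s=0).
K_p = lim_{s→0} G(s) = 20 / (14) = 10/7.
e_ss = 8/(1 + K_p) = 8/(17/7) = 56/17.

56/17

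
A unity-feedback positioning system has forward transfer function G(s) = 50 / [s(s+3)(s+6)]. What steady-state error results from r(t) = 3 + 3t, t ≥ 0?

One free integrator in G(s): this is a type 1 system. Treating each term separately:
  • 3: tracked with zero error.
  • 3t: e_ss = 3/K_v with K_v=25/9 → 1.08.
Total e_ss = 1.08.

1.08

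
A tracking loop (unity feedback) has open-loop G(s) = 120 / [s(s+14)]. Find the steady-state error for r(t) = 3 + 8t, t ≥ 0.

The open loop has one pole at the origin → type 1 system. Treating each term separately:
  • 3: tracked with zero error.
  • 8t: e_ss = 8/K_v with K_v=60/7 → 14/15.
Total e_ss = 14/15.

14/15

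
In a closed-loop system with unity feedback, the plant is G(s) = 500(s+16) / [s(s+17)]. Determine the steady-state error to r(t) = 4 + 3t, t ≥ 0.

51/8000

One free integrator in G(s): this is a type 1 system. By superposition:
  • 4: tracked with zero error.
  • 3t: e_ss = 3/K_v with K_v=8000/17 → 51/8000.
Total e_ss = 51/8000.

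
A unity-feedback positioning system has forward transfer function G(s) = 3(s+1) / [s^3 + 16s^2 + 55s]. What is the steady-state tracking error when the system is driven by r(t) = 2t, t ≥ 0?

Factoring s from the denominator leaves a polynomial with constant term 55, so the system is type 1.
K_v = lim_{s→0} s·G(s) = 3·1 / 55 = 3/55.
e_ss = 2/K_v = 2/(3/55) = 110/3.

110/3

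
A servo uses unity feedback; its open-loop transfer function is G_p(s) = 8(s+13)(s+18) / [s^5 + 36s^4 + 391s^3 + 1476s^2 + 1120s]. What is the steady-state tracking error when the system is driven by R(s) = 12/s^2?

280/39

Lowest-order denominator term is 1120s, so the open loop has 1 pole at the origin → type 1 system.
K_v = lim_{s→0} s·G_p(s) = 8·13·18 / 1120 = 117/70.
e_ss = 12/K_v = 12/(117/70) = 280/39.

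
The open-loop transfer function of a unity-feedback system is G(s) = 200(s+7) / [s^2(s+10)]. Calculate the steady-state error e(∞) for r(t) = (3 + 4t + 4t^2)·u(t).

2/35

Two free integrators in G(s): this is a type 2 system. By superposition:
  • 3: tracked with zero error.
  • 4t: tracked with zero error.
  • 4t^2: e_ss = 8/K_a with K_a=140 → 2/35.
Total e_ss = 2/35.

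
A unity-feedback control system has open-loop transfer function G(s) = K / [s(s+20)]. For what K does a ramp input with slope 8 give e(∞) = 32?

One free integrator in G(s): this is a type 1 system.
K_v = lim_{s→0} s·G(s) = K / (20) = 0.05·K.
e_ss = 8/K_v = 32 ⇒ K_v = 0.25 ⇒ K = 0.25/0.05 = 5.

5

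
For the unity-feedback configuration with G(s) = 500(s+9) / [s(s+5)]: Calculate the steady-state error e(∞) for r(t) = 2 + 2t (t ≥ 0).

One free integrator in G(s): this is a type 1 system. Treating each term separately:
  • 2: tracked with zero error.
  • 2t: e_ss = 2/K_v with K_v=900 → 1/450.
Total e_ss = 1/450.

1/450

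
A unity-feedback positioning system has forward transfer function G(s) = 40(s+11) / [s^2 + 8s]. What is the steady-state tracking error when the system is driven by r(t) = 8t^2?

The denominator has no term below 8s — 1 pole at s=0, type 1.
K_a = lim_{s→0} s^2·G(s) = 0; the steady-state error to this parabolic input grows without bound.

infinity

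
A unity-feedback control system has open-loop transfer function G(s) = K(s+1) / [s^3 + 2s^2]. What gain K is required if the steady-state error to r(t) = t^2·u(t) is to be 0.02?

200

Factoring s^2 from the denominator leaves a polynomial with constant term 2, so the system is type 2.
K_a = lim_{s→0} s^2·G(s) = K·1 / 2 = 0.5·K.
e_ss = 2/K_a = 0.02 ⇒ K_a = 100 ⇒ K = 100/0.5 = 200.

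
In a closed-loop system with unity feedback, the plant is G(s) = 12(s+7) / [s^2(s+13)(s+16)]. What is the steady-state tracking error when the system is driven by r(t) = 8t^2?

The open loop has two poles at the origin → type 2 system.
K_a = lim_{s→0} s^2·G(s) = 12·7 / (13·16) = 21/52.
r(t) = 8t^2 gives R(s) = 16/s^3.
e_ss = 16/K_a = 16/(21/52) = 832/21.

832/21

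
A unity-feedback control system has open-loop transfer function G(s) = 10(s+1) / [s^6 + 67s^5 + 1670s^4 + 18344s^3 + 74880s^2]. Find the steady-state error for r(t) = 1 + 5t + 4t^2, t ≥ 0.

59904

Lowest-order denominator term is 74880s^2, so the open loop has 2 poles at the origin → type 2 system. By superposition:
  • 1: tracked with zero error.
  • 5t: tracked with zero error.
  • 4t^2: e_ss = 8/K_a with K_a=1/7488 → 59904.
Total e_ss = 59904.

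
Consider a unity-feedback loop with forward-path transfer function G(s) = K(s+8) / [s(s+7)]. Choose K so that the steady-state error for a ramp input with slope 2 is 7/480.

One free integrator in G(s): this is a type 1 system.
K_v = lim_{s→0} s·G(s) = K·8 / (7) = (8/7)·K.
e_ss = 2/K_v = 7/480 ⇒ K_v = 960/7 ⇒ K = (960/7)/(8/7) = 120.

120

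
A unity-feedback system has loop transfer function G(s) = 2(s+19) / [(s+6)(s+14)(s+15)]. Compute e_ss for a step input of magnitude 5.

No free integrators in G(s): this is a type 0 system.
K_p = lim_{s→0} G(s) = 2·19 / (6·14·15) = 19/630.
e_ss = 5/(1 + K_p) = 5/(649/630) = 3150/649.

3150/649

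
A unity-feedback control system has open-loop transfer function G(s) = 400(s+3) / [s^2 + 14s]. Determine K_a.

0

Factoring s from the denominator leaves a polynomial with constant term 14, so the system is type 1.
K_a = lim_{s→0} s^2·G(s) = 0 (the extra factor of s kills the finite limit).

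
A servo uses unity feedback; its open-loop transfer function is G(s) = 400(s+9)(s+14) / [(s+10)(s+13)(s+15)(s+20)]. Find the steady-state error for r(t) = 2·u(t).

130/149

System type = 0 (no poles at s=0).
K_p = lim_{s→0} G(s) = 400·9·14 / (10·13·15·20) = 84/65.
e_ss = 2/(1 + K_p) = 2/(149/65) = 130/149.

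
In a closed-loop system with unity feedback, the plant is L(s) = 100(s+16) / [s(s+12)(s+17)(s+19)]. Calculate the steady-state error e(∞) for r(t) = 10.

0

L(s) has one factor of s in the denominator, so the system is type 1.
K_p = ∞ for a type-1 system; e_ss to a step is zero.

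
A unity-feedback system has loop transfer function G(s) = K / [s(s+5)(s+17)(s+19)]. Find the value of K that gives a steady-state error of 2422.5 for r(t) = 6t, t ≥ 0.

System type = 1 (one pole at s=0).
K_v = lim_{s→0} s·G(s) = K / (5·17·19) = (1/1615)·K.
e_ss = 6/K_v = 2422.5 ⇒ K_v = 4/1615 ⇒ K = (4/1615)/(1/1615) = 4.

4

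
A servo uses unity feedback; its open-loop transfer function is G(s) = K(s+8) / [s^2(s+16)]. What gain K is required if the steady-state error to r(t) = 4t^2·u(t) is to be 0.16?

100

System type = 2 (two poles at s=0).
K_a = lim_{s→0} s^2·G(s) = K·8 / (16) = 0.5·K.
e_ss = 8/K_a = 0.16 ⇒ K_a = 50 ⇒ K = 50/0.5 = 100.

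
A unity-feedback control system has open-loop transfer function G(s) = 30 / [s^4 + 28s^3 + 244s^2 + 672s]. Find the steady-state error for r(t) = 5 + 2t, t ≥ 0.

The denominator has no term below 672s — 1 pole at s=0, type 1. By superposition:
  • 5: tracked with zero error.
  • 2t: e_ss = 2/K_v with K_v=5/112 → 44.8.
Total e_ss = 44.8.

44.8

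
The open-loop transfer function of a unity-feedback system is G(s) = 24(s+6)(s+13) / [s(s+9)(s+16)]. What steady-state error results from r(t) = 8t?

8/13

G(s) has one factor of s in the denominator, so the system is type 1.
K_v = lim_{s→0} s·G(s) = 24·6·13 / (9·16) = 13.
e_ss = 8/K_v = 8/13.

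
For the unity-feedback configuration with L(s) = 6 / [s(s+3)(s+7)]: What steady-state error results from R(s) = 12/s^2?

42

System type = 1 (one pole at s=0).
K_v = lim_{s→0} s·L(s) = 6 / (3·7) = 2/7.
e_ss = 12/K_v = 12/(2/7) = 42.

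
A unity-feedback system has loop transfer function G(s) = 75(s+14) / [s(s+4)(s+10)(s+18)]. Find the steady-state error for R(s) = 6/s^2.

144/35

The open loop has one pole at the origin → type 1 system.
K_v = lim_{s→0} s·G(s) = 75·14 / (4·10·18) = 35/24.
e_ss = 6/K_v = 6/(35/24) = 144/35.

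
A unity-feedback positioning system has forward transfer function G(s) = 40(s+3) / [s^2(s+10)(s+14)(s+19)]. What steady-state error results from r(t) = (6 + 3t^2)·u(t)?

133

G(s) has two factors of s in the denominator, so the system is type 2. Treating each term separately:
  • 6: tracked with zero error.
  • 3t^2: e_ss = 6/K_a with K_a=6/133 → 133.
Total e_ss = 133.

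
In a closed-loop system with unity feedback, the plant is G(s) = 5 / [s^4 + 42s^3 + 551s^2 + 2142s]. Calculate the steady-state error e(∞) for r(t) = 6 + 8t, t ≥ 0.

3427.2

Lowest-order denominator term is 2142s, so the open loop has 1 pole at the origin → type 1 system. By superposition:
  • 6: tracked with zero error.
  • 8t: e_ss = 8/K_v with K_v=5/2142 → 3427.2.
Total e_ss = 3427.2.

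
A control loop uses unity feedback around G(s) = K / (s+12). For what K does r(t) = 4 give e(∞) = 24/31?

50

G(s) has no factors of s in the denominator, so the system is type 0.
K_p = lim_{s→0} G(s) = K / (12) = (1/12)·K.
e_ss = 4/(1 + K_p) = 24/31 ⇒ 1 + (1/12)·K = 31/6 ⇒ K = 50.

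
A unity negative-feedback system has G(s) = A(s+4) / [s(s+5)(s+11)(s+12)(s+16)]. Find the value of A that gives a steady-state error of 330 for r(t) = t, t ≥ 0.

One free integrator in G(s): this is a type 1 system.
K_v = lim_{s→0} s·G(s) = A·4 / (5·11·12·16) = (1/2640)·A.
e_ss = 1/K_v = 330 ⇒ K_v = 1/330 ⇒ A = (1/330)/(1/2640) = 8.

8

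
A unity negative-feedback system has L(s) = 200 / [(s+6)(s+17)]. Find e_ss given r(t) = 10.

The open loop has no poles at the origin → type 0 system.
K_p = lim_{s→0} L(s) = 200 / (6·17) = 100/51.
e_ss = 10/(1 + K_p) = 10/(151/51) = 510/151.

510/151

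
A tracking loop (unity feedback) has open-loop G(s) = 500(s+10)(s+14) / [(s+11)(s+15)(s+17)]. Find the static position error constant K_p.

No free integrators in G(s): this is a type 0 system.
K_p = lim_{s→0} G(s) = 500·10·14 / (11·15·17) = 14000/561.

14000/561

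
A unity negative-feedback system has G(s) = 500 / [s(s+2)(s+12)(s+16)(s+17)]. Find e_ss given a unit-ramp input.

System type = 1 (one pole at s=0).
K_v = lim_{s→0} s·G(s) = 500 / (2·12·16·17) = 125/1632.
e_ss = 1/K_v = 1/(125/1632) = 13.056.

13.056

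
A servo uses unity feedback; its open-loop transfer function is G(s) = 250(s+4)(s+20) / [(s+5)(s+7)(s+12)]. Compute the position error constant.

G(s) has no factors of s in the denominator, so the system is type 0.
K_p = lim_{s→0} G(s) = 250·4·20 / (5·7·12) = 1000/21.

1000/21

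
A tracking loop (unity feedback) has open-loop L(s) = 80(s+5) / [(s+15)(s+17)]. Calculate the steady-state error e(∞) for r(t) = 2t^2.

System type = 0 (no poles at s=0).
K_a = lim_{s→0} s^2·L(s) = 0; the steady-state error to this parabolic input grows without bound.

infinity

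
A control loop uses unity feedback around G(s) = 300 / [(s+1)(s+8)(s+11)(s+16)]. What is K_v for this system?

0

The open loop has no poles at the origin → type 0 system.
K_v = lim_{s→0} s·G(s) = 0 (the extra factor of s kills the finite limit).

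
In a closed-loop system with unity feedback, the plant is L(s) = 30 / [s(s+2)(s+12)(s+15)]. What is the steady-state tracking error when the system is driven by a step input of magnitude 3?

0

L(s) has one factor of s in the denominator, so the system is type 1.
K_p = ∞ for a type-1 system; e_ss to a step is zero.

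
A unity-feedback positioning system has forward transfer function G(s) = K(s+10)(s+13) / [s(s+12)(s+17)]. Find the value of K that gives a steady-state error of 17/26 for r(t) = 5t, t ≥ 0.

One free integrator in G(s): this is a type 1 system.
K_v = lim_{s→0} s·G(s) = K·10·13 / (12·17) = (65/102)·K.
e_ss = 5/K_v = 17/26 ⇒ K_v = 130/17 ⇒ K = (130/17)/(65/102) = 12.

12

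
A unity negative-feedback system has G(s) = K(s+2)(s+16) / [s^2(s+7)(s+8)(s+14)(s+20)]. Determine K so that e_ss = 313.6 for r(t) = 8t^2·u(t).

25

G(s) has two factors of s in the denominator, so the system is type 2.
K_a = lim_{s→0} s^2·G(s) = K·2·16 / (7·8·14·20) = (1/490)·K.
e_ss = 16/K_a = 313.6 ⇒ K_a = 5/98 ⇒ K = (5/98)/(1/490) = 25.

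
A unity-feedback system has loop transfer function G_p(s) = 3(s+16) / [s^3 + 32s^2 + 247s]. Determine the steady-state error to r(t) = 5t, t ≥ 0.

The denominator has no term below 247s — 1 pole at s=0, type 1.
K_v = lim_{s→0} s·G_p(s) = 3·16 / 247 = 48/247.
e_ss = 5/K_v = 5/(48/247) = 1235/48.

1235/48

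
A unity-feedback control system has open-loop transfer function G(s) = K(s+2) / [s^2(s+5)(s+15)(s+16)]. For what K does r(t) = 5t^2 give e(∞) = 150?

G(s) has two factors of s in the denominator, so the system is type 2.
K_a = lim_{s→0} s^2·G(s) = K·2 / (5·15·16) = (1/600)·K.
e_ss = 10/K_a = 150 ⇒ K_a = 1/15 ⇒ K = (1/15)/(1/600) = 40.

40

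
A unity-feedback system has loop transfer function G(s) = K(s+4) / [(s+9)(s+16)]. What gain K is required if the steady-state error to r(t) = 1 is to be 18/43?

No free integrators in G(s): this is a type 0 system.
K_p = lim_{s→0} G(s) = K·4 / (9·16) = (1/36)·K.
e_ss = 1/(1 + K_p) = 18/43 ⇒ 1 + (1/36)·K = 43/18 ⇒ K = 50.

50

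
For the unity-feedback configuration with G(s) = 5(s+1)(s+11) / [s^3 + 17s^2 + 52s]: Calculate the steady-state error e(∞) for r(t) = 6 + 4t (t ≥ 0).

208/55

Factoring s from the denominator leaves a polynomial with constant term 52, so the system is type 1. By superposition:
  • 6: tracked with zero error.
  • 4t: e_ss = 4/K_v with K_v=55/52 → 208/55.
Total e_ss = 208/55.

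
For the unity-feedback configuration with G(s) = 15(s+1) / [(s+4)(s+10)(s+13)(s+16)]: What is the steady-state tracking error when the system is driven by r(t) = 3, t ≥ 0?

No free integrators in G(s): this is a type 0 system.
K_p = lim_{s→0} G(s) = 15·1 / (4·10·13·16) = 3/1664.
e_ss = 3/(1 + K_p) = 3/(1667/1664) = 4992/1667.

4992/1667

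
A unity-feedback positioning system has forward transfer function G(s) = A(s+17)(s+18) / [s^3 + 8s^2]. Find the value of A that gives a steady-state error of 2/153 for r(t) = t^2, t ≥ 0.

4

Factoring s^2 from the denominator leaves a polynomial with constant term 8, so the system is type 2.
K_a = lim_{s→0} s^2·G(s) = A·17·18 / 8 = 38.25·A.
e_ss = 2/K_a = 2/153 ⇒ K_a = 153 ⇒ A = 153/38.25 = 4.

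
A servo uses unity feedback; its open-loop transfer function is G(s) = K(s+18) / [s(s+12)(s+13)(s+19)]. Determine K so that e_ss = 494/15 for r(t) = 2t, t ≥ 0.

The open loop has one pole at the origin → type 1 system.
K_v = lim_{s→0} s·G(s) = K·18 / (12·13·19) = (3/494)·K.
e_ss = 2/K_v = 494/15 ⇒ K_v = 15/247 ⇒ K = (15/247)/(3/494) = 10.

10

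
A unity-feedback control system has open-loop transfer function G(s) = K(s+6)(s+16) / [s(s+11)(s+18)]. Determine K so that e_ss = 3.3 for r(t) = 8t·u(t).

One free integrator in G(s): this is a type 1 system.
K_v = lim_{s→0} s·G(s) = K·6·16 / (11·18) = (16/33)·K.
e_ss = 8/K_v = 3.3 ⇒ K_v = 80/33 ⇒ K = (80/33)/(16/33) = 5.

5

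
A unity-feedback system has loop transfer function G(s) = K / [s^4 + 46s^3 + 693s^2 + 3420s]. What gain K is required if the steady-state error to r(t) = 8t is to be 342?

The denominator has no term below 3420s — 1 pole at s=0, type 1.
K_v = lim_{s→0} s·G(s) = K / 3420 = (1/3420)·K.
e_ss = 8/K_v = 342 ⇒ K_v = 4/171 ⇒ K = (4/171)/(1/3420) = 80.

80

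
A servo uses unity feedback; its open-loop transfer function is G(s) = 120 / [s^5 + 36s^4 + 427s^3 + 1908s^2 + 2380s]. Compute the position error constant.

K_p = lim_{s→0} G(s); with 1 pole at the origin the limit diverges, so K_p = ∞.

infinity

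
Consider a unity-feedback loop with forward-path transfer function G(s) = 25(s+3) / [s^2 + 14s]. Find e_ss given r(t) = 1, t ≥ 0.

0

The denominator has no term below 14s — 1 pole at s=0, type 1.
K_p = ∞ for a type-1 system; e_ss to a step is zero.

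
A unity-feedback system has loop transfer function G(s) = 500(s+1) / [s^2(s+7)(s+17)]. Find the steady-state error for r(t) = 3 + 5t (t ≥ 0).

0

Two free integrators in G(s): this is a type 2 system. Treating each term separately:
  • 3: tracked with zero error.
  • 5t: tracked with zero error.
Total e_ss = 0.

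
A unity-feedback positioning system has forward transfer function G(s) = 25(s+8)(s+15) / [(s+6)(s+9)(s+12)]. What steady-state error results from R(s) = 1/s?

27/152

G(s) has no factors of s in the denominator, so the system is type 0.
K_p = lim_{s→0} G(s) = 25·8·15 / (6·9·12) = 125/27.
e_ss = 1/(1 + K_p) = 1/(152/27) = 27/152.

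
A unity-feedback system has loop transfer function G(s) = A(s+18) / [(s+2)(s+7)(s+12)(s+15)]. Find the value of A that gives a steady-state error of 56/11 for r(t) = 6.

25

No free integrators in G(s): this is a type 0 system.
K_p = lim_{s→0} G(s) = A·18 / (2·7·12·15) = (1/140)·A.
e_ss = 6/(1 + K_p) = 56/11 ⇒ 1 + (1/140)·A = 33/28 ⇒ A = 25.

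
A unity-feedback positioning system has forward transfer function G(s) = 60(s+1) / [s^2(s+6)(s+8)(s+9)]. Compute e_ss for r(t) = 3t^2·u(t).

43.2

Two free integrators in G(s): this is a type 2 system.
K_a = lim_{s→0} s^2·G(s) = 60·1 / (6·8·9) = 5/36.
r(t) = 3t^2 gives R(s) = 6/s^3.
e_ss = 6/K_a = 6/(5/36) = 43.2.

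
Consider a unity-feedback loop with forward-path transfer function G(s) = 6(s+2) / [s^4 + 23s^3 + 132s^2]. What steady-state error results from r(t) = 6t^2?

132

Factoring s^2 from the denominator leaves a polynomial with constant term 132, so the system is type 2.
K_a = lim_{s→0} s^2·G(s) = 6·2 / 132 = 1/11.
r(t) = 6t^2 gives R(s) = 12/s^3.
e_ss = 12/K_a = 12/(1/11) = 132.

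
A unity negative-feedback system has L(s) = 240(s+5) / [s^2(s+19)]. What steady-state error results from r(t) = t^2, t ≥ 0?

19/600

L(s) has two factors of s in the denominator, so the system is type 2.
K_a = lim_{s→0} s^2·L(s) = 240·5 / (19) = 1200/19.
r(t) = t^2 gives R(s) = 2/s^3.
e_ss = 2/K_a = 2/(1200/19) = 19/600.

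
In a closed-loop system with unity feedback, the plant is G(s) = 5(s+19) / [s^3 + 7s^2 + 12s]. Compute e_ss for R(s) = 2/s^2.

24/95

Factoring s from the denominator leaves a polynomial with constant term 12, so the system is type 1.
K_v = lim_{s→0} s·G(s) = 5·19 / 12 = 95/12.
e_ss = 2/K_v = 2/(95/12) = 24/95.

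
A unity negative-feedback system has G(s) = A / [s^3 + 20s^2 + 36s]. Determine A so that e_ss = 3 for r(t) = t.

Factoring s from the denominator leaves a polynomial with constant term 36, so the system is type 1.
K_v = lim_{s→0} s·G(s) = A / 36 = (1/36)·A.
e_ss = 1/K_v = 3 ⇒ K_v = 1/3 ⇒ A = (1/3)/(1/36) = 12.

12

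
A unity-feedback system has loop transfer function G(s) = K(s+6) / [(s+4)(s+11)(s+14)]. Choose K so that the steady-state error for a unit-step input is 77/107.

40

No free integrators in G(s): this is a type 0 system.
K_p = lim_{s→0} G(s) = K·6 / (4·11·14) = (3/308)·K.
e_ss = 1/(1 + K_p) = 77/107 ⇒ 1 + (3/308)·K = 107/77 ⇒ K = 40.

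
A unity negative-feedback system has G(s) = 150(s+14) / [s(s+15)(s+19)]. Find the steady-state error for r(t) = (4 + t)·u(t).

19/140

The open loop has one pole at the origin → type 1 system. By superposition:
  • 4: tracked with zero error.
  • t: e_ss = 1/K_v with K_v=140/19 → 19/140.
Total e_ss = 19/140.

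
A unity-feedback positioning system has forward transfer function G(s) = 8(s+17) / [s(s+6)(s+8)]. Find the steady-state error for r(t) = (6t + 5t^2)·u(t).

The open loop has one pole at the origin → type 1 system. Treating each term separately:
  • 6t: e_ss = 6/K_v with K_v=17/6 → 36/17.
  • 5t^2: a type-1 system cannot track it, e_ss → ∞.
The unbounded component dominates.

infinity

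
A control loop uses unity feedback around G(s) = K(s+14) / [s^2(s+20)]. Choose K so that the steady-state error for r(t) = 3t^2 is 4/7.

Two free integrators in G(s): this is a type 2 system.
K_a = lim_{s→0} s^2·G(s) = K·14 / (20) = 0.7·K.
e_ss = 6/K_a = 4/7 ⇒ K_a = 10.5 ⇒ K = 10.5/0.7 = 15.

15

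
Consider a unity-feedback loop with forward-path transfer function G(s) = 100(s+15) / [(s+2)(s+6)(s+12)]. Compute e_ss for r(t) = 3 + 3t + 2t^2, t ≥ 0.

The open loop has no poles at the origin → type 0 system. By superposition:
  • 3: e_ss = 3/(1+K_p) with K_p=125/12 → 36/137.
  • 3t: a type-0 system cannot track it, e_ss → ∞.
  • 2t^2: a type-0 system cannot track it, e_ss → ∞.
The unbounded component dominates.

infinity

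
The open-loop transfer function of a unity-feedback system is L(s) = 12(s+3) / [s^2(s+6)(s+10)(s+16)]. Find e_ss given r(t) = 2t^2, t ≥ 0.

System type = 2 (two poles at s=0).
K_a = lim_{s→0} s^2·L(s) = 12·3 / (6·10·16) = 0.0375.
r(t) = 2t^2 gives R(s) = 4/s^3.
e_ss = 4/K_a = 4/0.0375 = 320/3.

320/3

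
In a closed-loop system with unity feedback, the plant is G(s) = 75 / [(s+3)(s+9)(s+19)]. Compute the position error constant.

25/171

G(s) has no factors of s in the denominator, so the system is type 0.
K_p = lim_{s→0} G(s) = 75 / (3·9·19) = 25/171.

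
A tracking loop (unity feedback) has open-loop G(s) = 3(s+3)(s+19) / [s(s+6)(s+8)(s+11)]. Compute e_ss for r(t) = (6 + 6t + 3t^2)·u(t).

infinity

G(s) has one factor of s in the denominator, so the system is type 1. Taking each input component in turn:
  • 6: tracked with zero error.
  • 6t: e_ss = 6/K_v with K_v=57/176 → 352/19.
  • 3t^2: a type-1 system cannot track it, e_ss → ∞.
The unbounded component dominates.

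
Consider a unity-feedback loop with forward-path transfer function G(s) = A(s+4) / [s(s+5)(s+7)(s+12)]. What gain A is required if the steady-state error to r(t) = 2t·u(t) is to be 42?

One free integrator in G(s): this is a type 1 system.
K_v = lim_{s→0} s·G(s) = A·4 / (5·7·12) = (1/105)·A.
e_ss = 2/K_v = 42 ⇒ K_v = 1/21 ⇒ A = (1/21)/(1/105) = 5.

5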